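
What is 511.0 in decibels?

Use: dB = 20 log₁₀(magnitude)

dB = 20 log₁₀(511.0) = 54.2 dB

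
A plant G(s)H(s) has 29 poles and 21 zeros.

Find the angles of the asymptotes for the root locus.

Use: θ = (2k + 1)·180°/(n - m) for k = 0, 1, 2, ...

n - m = 29 - 21 = 8. Angles: θk = (2k + 1)·180°/8 = 22.5°, 67.5°, 112.5°, 157.5°, 202.5°, 247.5°, 292.5°, 337.5°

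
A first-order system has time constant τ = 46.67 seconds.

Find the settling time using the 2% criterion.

For first-order system, 2% settling time ≈ 4τ = 4 × 46.67 = 186.68 s.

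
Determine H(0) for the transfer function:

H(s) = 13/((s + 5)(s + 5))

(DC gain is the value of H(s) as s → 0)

DC gain = H(0) = 13/(5 × 5) = 13/25 = 0.52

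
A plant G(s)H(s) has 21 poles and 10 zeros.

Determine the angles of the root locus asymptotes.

n - m = 21 - 10 = 11. Angles: θk = (2k + 1)·180°/11 = 16.36°, 49.09°, 81.82°, 114.55°, 147.27°, 180°, 212.73°, 245.45°, 278.18°, 310.91°, 343.64°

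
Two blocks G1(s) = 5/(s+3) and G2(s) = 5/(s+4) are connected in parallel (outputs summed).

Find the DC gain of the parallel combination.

Parallel: G_eq = G1 + G2. DC gain = G1(0) + G2(0) = 5/3 + 5/4 = 1.6667 + 1.25 = 2.9167.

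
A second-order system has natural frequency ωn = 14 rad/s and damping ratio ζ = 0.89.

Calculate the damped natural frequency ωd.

ωd = ωn√(1 - ζ²) = 14√(1 - 0.89²) = 6.38 rad/s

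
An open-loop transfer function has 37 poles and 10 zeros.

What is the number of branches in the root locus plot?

Root locus has n branches where n = number of poles = 37.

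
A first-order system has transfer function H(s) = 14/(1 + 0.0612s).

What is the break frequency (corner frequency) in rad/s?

Corner frequency = 1/τ = 1/0.0612 = 16.34 rad/s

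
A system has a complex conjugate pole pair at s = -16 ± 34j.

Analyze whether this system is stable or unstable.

Real part of poles is -16 (< 0, left half-plane). Stable.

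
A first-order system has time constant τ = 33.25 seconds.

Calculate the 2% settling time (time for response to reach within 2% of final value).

For first-order system, 2% settling time ≈ 4τ = 4 × 33.25 = 133.0 s.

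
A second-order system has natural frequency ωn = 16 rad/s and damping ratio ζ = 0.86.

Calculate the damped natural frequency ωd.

ωd = ωn√(1 - ζ²) = 16√(1 - 0.86²) = 8.16 rad/s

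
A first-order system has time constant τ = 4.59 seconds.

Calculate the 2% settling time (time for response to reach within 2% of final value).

For first-order system, 2% settling time ≈ 4τ = 4 × 4.59 = 18.36 s.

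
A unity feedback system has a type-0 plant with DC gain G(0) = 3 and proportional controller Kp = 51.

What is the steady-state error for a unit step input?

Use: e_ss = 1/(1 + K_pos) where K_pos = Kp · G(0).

K_pos = Kp · G(0) = 51 × 3 = 153. e_ss = 1/(1 + 153) = 0.0065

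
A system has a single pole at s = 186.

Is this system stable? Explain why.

Pole at s = 186 is in the right half-plane. Unstable.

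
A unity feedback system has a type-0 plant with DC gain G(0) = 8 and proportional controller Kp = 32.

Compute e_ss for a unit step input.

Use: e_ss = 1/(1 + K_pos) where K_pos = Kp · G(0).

K_pos = Kp · G(0) = 32 × 8 = 256. e_ss = 1/(1 + 256) = 0.0039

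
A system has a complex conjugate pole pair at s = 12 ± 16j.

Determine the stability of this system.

Real part of poles is 12 (> 0, right half-plane). Unstable.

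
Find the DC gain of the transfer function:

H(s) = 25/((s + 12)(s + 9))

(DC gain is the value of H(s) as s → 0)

DC gain = H(0) = 25/(12 × 9) = 25/108 = 0.2315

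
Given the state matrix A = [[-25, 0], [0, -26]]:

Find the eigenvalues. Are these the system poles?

For diagonal matrix, eigenvalues are diagonal entries: λ₁ = -25, λ₂ = -26. Eigenvalues of A = system poles.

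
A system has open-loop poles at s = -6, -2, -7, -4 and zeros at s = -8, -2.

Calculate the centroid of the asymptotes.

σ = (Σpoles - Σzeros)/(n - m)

σ = (Σpoles - Σzeros)/(n - m) = (-19 - (-10))/(4 - 2) = -9/2 = -4.5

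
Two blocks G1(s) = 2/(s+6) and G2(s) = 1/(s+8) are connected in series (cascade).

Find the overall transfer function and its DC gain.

Series: multiply transfer functions. G_eq = 2/(s+6) × 1/(s+8) = 2/((s+6)(s+8)). DC gain = 2/(6×8) = 0.0417.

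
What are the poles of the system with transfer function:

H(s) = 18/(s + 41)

Pole is where denominator = 0: s + 41 = 0, so s = -41.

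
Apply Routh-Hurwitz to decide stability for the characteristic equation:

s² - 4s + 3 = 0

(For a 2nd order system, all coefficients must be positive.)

Coefficients: 1, -4, 3. b=-4 not positive, so system is unstable.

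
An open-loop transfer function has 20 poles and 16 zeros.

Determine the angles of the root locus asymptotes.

n - m = 20 - 16 = 4. Angles: θk = (2k + 1)·180°/4 = 45°, 135°, 225°, 315°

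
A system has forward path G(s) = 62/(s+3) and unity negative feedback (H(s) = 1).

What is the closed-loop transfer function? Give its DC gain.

T(s) = G/(1+GH) = [62/(s+3)] / [1 + 62/(s+3)] = 62/(s+3+62) = 62/(s+65). DC gain = 62/65 = 0.9538.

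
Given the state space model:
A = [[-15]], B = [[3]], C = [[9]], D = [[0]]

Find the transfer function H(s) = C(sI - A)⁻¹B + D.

(sI - A)⁻¹ = 1/(s + 15). H(s) = 9 × 3/(s + 15) + 0 = 27/(s + 15).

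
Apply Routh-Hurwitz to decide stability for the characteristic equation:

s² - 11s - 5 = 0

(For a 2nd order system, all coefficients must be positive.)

Coefficients: 1, -11, -5. b=-11, c=-5 not positive, so system is unstable.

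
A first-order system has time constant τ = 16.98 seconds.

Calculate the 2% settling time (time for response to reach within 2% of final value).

For first-order system, 2% settling time ≈ 4τ = 4 × 16.98 = 67.92 s.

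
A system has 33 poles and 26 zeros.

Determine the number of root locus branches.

Root locus has n branches where n = number of poles = 33.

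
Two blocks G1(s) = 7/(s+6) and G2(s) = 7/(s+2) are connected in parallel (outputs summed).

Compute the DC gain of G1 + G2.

Parallel: G_eq = G1 + G2. DC gain = G1(0) + G2(0) = 7/6 + 7/2 = 1.1667 + 3.5 = 4.6667.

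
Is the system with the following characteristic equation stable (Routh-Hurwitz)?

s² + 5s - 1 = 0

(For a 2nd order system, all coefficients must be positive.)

Coefficients: 1, 5, -1. c=-1 not positive, so system is unstable.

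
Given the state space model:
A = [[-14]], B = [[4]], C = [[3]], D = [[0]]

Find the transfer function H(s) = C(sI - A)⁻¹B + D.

(sI - A)⁻¹ = 1/(s + 14). H(s) = 3 × 4/(s + 14) + 0 = 12/(s + 14).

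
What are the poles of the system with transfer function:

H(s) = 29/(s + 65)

Pole is where denominator = 0: s + 65 = 0, so s = -65.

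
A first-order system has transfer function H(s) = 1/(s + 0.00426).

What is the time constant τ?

For H(s) = 1/(s + 1/τ), the pole is at -1/τ = -0.00426, so τ = 1/0.00426 = 234.7 s.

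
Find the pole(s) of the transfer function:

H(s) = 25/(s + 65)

Pole is where denominator = 0: s + 65 = 0, so s = -65.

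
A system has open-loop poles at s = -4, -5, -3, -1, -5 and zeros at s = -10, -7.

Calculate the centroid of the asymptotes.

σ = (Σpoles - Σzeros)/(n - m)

σ = (Σpoles - Σzeros)/(n - m) = (-18 - (-17))/(5 - 2) = -1/3 = -0.33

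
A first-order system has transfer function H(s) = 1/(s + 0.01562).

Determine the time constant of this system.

For H(s) = 1/(s + 1/τ), the pole is at -1/τ = -0.01562, so τ = 1/0.01562 = 64.02 s.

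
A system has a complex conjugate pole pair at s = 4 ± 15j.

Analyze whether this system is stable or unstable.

Real part of poles is 4 (> 0, right half-plane). Unstable.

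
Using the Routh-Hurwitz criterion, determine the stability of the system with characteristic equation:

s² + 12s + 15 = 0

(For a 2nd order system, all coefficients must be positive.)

Coefficients: 1, 12, 15. All positive, so system is stable.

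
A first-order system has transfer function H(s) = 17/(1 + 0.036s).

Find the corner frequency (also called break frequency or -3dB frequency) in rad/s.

Corner frequency = 1/τ = 1/0.036 = 27.778 rad/s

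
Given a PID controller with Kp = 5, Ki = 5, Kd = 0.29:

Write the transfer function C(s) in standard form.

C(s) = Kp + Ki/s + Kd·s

Substituting values: C(s) = 5 + 5/s + 0.29s = (0.29s² + 5s + 5)/s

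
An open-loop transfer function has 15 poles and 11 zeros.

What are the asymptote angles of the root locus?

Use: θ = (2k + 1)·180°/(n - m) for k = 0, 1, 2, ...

n - m = 15 - 11 = 4. Angles: θk = (2k + 1)·180°/4 = 45°, 135°, 225°, 315°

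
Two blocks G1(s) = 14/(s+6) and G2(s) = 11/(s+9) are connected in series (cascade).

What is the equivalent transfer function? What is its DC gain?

Series: multiply transfer functions. G_eq = 14/(s+6) × 11/(s+9) = 154/((s+6)(s+9)). DC gain = 154/(6×9) = 2.8519.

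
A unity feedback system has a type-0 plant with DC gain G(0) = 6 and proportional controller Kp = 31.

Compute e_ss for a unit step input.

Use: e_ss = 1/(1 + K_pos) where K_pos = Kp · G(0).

K_pos = Kp · G(0) = 31 × 6 = 186. e_ss = 1/(1 + 186) = 0.0053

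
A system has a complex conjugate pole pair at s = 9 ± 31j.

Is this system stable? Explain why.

Real part of poles is 9 (> 0, right half-plane). Unstable.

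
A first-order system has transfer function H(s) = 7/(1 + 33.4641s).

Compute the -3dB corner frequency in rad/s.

Corner frequency = 1/τ = 1/33.4641 = 0.03 rad/s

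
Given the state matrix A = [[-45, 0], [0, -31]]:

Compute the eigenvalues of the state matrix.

For diagonal matrix, eigenvalues are diagonal entries: λ₁ = -45, λ₂ = -31.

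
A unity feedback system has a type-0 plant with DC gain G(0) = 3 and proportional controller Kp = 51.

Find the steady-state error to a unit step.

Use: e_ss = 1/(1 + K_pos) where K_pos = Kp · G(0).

K_pos = Kp · G(0) = 51 × 3 = 153. e_ss = 1/(1 + 153) = 0.0065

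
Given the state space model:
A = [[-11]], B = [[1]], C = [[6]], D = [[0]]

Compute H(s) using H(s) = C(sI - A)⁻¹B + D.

(sI - A)⁻¹ = 1/(s + 11). H(s) = 6 × 1/(s + 11) + 0 = 6/(s + 11).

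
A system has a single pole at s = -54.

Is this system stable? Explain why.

Pole at s = -54 is in the left half-plane. Stable.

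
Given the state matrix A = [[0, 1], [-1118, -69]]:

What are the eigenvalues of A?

det(A - λI) = λ² - (-69)λ + 1118 = (λ - (-26))(λ - (-43)). Eigenvalues: -26, -43.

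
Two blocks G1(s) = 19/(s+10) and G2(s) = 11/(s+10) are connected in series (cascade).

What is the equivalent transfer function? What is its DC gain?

Series: multiply transfer functions. G_eq = 19/(s+10) × 11/(s+10) = 209/((s+10)(s+10)). DC gain = 209/(10×10) = 2.09.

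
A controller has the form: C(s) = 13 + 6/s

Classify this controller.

This is a Proportional-Integral (PI) controller.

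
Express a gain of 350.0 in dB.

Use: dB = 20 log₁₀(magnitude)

dB = 20 log₁₀(350.0) = 50.9 dB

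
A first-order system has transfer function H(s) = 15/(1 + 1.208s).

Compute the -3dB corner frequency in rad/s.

Corner frequency = 1/τ = 1/1.208 = 0.828 rad/s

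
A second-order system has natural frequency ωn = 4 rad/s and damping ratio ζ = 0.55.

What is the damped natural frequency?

ωd = ωn√(1 - ζ²) = 4√(1 - 0.55²) = 3.34 rad/s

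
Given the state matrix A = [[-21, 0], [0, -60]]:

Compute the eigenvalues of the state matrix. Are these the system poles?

For diagonal matrix, eigenvalues are diagonal entries: λ₁ = -21, λ₂ = -60. Eigenvalues of A = system poles.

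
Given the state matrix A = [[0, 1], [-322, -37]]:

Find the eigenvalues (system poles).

det(A - λI) = λ² - (-37)λ + 322 = (λ - (-14))(λ - (-23)). Eigenvalues: -14, -23.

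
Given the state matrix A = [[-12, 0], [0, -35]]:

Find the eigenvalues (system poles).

For diagonal matrix, eigenvalues are diagonal entries: λ₁ = -12, λ₂ = -35.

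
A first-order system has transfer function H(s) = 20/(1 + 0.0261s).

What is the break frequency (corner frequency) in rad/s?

Corner frequency = 1/τ = 1/0.0261 = 38.314 rad/s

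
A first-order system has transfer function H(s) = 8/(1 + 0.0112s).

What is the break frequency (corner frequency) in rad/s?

Corner frequency = 1/τ = 1/0.0112 = 89.286 rad/s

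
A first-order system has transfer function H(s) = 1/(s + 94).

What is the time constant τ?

For H(s) = 1/(s + 1/τ), the pole is at -1/τ = -94, so τ = 1/94 = 0.0106 s.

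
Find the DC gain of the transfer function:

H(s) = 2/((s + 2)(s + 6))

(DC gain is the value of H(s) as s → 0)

DC gain = H(0) = 2/(2 × 6) = 2/12 = 0.1667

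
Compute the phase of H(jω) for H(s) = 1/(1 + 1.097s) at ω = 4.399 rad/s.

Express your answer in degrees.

Phase = -arctan(ωτ) = -arctan(4.399 × 1.097) = -78.3°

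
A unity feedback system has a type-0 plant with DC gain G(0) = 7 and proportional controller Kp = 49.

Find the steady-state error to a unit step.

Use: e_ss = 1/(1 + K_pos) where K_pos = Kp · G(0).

K_pos = Kp · G(0) = 49 × 7 = 343. e_ss = 1/(1 + 343) = 0.0029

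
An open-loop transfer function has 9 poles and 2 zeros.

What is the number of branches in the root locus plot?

Root locus has n branches where n = number of poles = 9.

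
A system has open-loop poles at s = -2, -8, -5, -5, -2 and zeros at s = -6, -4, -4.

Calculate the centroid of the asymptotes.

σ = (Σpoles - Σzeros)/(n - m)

σ = (Σpoles - Σzeros)/(n - m) = (-22 - (-14))/(5 - 3) = -8/2 = -4.0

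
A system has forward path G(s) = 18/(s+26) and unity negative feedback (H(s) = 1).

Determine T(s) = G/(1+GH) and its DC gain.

T(s) = G/(1+GH) = [18/(s+26)] / [1 + 18/(s+26)] = 18/(s+26+18) = 18/(s+44). DC gain = 18/44 = 0.4091.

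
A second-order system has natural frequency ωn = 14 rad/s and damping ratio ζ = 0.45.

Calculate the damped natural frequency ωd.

ωd = ωn√(1 - ζ²) = 14√(1 - 0.45²) = 12.5 rad/s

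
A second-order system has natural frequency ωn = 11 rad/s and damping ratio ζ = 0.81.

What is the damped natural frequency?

ωd = ωn√(1 - ζ²) = 11√(1 - 0.81²) = 6.45 rad/s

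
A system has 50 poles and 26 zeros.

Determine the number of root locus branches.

Root locus has n branches where n = number of poles = 50.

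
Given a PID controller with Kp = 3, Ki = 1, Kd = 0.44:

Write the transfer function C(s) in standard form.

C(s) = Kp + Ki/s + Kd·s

Substituting values: C(s) = 3 + 1/s + 0.44s = (0.44s² + 3s + 1)/s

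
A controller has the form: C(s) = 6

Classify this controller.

This is a Proportional (P) controller.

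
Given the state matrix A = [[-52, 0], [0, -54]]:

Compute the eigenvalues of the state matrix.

For diagonal matrix, eigenvalues are diagonal entries: λ₁ = -52, λ₂ = -54.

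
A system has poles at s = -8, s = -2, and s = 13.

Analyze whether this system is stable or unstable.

Pole(s) at s = 13 are not in the left half-plane. System is unstable.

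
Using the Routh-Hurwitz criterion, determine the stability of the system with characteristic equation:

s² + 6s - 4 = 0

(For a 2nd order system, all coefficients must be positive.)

Coefficients: 1, 6, -4. c=-4 not positive, so system is unstable.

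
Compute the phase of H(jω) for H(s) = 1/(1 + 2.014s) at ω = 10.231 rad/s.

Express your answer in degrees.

Phase = -arctan(ωτ) = -arctan(10.231 × 2.014) = -87.2°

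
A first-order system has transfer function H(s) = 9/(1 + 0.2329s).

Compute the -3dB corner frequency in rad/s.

Corner frequency = 1/τ = 1/0.2329 = 4.294 rad/s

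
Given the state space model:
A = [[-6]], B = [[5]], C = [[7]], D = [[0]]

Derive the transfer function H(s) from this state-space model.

(sI - A)⁻¹ = 1/(s + 6). H(s) = 7 × 5/(s + 6) + 0 = 35/(s + 6).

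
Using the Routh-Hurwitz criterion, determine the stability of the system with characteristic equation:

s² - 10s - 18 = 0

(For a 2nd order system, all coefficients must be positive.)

Coefficients: 1, -10, -18. b=-10, c=-18 not positive, so system is unstable.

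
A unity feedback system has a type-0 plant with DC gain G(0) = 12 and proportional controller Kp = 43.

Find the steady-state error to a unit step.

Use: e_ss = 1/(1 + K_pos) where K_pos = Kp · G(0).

K_pos = Kp · G(0) = 43 × 12 = 516. e_ss = 1/(1 + 516) = 0.0019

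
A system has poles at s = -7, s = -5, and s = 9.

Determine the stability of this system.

Pole(s) at s = 9 are not in the left half-plane. System is unstable.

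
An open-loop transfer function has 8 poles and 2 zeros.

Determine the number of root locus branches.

Root locus has n branches where n = number of poles = 8.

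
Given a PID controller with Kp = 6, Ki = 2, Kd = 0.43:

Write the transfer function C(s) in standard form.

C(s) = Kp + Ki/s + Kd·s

Substituting values: C(s) = 6 + 2/s + 0.43s = (0.43s² + 6s + 2)/s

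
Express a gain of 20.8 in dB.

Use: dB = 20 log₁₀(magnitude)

dB = 20 log₁₀(20.8) = 26.4 dB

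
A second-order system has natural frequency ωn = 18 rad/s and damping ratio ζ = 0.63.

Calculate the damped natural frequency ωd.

ωd = ωn√(1 - ζ²) = 18√(1 - 0.63²) = 13.98 rad/s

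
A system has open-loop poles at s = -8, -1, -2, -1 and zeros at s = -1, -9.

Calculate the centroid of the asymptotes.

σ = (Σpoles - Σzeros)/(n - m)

σ = (Σpoles - Σzeros)/(n - m) = (-12 - (-10))/(4 - 2) = -2/2 = -1.0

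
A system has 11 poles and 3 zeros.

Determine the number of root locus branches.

Root locus has n branches where n = number of poles = 11.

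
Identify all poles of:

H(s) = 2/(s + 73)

Pole is where denominator = 0: s + 73 = 0, so s = -73.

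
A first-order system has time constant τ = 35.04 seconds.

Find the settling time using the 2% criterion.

For first-order system, 2% settling time ≈ 4τ = 4 × 35.04 = 140.16 s.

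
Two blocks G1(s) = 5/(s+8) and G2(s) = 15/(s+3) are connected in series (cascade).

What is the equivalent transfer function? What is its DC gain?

Series: multiply transfer functions. G_eq = 5/(s+8) × 15/(s+3) = 75/((s+8)(s+3)). DC gain = 75/(8×3) = 3.125.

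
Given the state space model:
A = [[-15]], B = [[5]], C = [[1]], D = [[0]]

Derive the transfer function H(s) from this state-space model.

(sI - A)⁻¹ = 1/(s + 15). H(s) = 1 × 5/(s + 15) + 0 = 5/(s + 15).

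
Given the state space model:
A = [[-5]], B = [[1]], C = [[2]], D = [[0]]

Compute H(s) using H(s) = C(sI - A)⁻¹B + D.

(sI - A)⁻¹ = 1/(s + 5). H(s) = 2 × 1/(s + 5) + 0 = 2/(s + 5).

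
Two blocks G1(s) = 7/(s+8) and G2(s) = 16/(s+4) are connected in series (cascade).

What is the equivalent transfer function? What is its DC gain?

Series: multiply transfer functions. G_eq = 7/(s+8) × 16/(s+4) = 112/((s+8)(s+4)). DC gain = 112/(8×4) = 3.5.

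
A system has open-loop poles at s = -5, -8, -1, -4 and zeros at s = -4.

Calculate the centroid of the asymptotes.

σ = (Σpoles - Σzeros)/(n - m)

σ = (Σpoles - Σzeros)/(n - m) = (-18 - (-4))/(4 - 1) = -14/3 = -4.67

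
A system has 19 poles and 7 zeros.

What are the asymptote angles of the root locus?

n - m = 19 - 7 = 12. Angles: θk = (2k + 1)·180°/12 = 15°, 45°, 75°, 105°, 135°, 165°, 195°, 225°, 255°, 285°, 315°, 345°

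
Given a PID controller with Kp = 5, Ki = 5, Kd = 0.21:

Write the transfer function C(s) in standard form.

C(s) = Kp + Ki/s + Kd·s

Substituting values: C(s) = 5 + 5/s + 0.21s = (0.21s² + 5s + 5)/s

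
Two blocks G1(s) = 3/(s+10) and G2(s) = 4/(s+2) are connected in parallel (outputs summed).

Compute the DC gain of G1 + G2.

Parallel: G_eq = G1 + G2. DC gain = G1(0) + G2(0) = 3/10 + 4/2 = 0.3 + 2 = 2.3.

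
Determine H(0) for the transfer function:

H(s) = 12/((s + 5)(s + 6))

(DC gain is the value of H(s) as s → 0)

DC gain = H(0) = 12/(5 × 6) = 12/30 = 0.4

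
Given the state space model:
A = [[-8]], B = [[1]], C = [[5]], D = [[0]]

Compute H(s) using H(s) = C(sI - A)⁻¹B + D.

(sI - A)⁻¹ = 1/(s + 8). H(s) = 5 × 1/(s + 8) + 0 = 5/(s + 8).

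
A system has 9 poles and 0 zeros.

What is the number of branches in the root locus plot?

Root locus has n branches where n = number of poles = 9.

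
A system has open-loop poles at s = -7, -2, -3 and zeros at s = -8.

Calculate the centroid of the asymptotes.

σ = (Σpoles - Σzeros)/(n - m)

σ = (Σpoles - Σzeros)/(n - m) = (-12 - (-8))/(3 - 1) = -4/2 = -2.0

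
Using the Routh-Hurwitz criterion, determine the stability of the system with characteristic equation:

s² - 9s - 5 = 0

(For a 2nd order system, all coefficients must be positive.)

Coefficients: 1, -9, -5. b=-9, c=-5 not positive, so system is unstable.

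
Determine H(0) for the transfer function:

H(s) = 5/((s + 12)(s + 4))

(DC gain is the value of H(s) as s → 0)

DC gain = H(0) = 5/(12 × 4) = 5/48 = 0.1042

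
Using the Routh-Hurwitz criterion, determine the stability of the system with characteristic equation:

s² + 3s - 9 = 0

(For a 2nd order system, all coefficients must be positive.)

Coefficients: 1, 3, -9. c=-9 not positive, so system is unstable.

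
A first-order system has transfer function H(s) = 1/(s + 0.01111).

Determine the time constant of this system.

For H(s) = 1/(s + 1/τ), the pole is at -1/τ = -0.01111, so τ = 1/0.01111 = 90.01 s.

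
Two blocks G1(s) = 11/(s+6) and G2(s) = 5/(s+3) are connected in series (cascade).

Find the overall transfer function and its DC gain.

Series: multiply transfer functions. G_eq = 11/(s+6) × 5/(s+3) = 55/((s+6)(s+3)). DC gain = 55/(6×3) = 3.0556.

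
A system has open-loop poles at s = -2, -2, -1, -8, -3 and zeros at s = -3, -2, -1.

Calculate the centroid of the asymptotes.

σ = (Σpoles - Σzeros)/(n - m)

σ = (Σpoles - Σzeros)/(n - m) = (-16 - (-6))/(5 - 3) = -10/2 = -5.0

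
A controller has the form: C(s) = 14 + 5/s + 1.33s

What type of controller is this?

This is a Proportional-Integral-Derivative (PID) controller.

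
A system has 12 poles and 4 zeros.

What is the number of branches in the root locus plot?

Root locus has n branches where n = number of poles = 12.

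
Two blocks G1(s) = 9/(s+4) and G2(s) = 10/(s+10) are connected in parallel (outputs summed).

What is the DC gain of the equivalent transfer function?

Parallel: G_eq = G1 + G2. DC gain = G1(0) + G2(0) = 9/4 + 10/10 = 2.25 + 1 = 3.25.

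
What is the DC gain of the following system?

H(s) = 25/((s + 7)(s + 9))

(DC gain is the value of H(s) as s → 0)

DC gain = H(0) = 25/(7 × 9) = 25/63 = 0.3968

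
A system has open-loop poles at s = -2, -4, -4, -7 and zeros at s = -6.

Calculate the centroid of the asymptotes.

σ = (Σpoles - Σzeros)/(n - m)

σ = (Σpoles - Σzeros)/(n - m) = (-17 - (-6))/(4 - 1) = -11/3 = -3.67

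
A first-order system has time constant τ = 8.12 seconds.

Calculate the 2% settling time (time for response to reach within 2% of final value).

For first-order system, 2% settling time ≈ 4τ = 4 × 8.12 = 32.48 s.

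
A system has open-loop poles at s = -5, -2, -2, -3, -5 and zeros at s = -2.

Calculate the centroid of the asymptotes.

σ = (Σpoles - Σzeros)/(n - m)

σ = (Σpoles - Σzeros)/(n - m) = (-17 - (-2))/(5 - 1) = -15/4 = -3.75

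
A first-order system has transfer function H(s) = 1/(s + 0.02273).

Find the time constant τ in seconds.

For H(s) = 1/(s + 1/τ), the pole is at -1/τ = -0.02273, so τ = 1/0.02273 = 43.99 s.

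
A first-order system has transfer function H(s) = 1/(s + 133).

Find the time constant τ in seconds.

For H(s) = 1/(s + 1/τ), the pole is at -1/τ = -133, so τ = 1/133 = 0.0075 s.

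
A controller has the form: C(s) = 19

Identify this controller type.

This is a Proportional (P) controller.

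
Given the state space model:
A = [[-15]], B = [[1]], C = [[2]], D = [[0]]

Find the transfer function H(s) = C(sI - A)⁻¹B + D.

(sI - A)⁻¹ = 1/(s + 15). H(s) = 2 × 1/(s + 15) + 0 = 2/(s + 15).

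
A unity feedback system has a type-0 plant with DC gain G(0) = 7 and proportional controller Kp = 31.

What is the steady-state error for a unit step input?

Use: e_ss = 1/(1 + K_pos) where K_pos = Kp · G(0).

K_pos = Kp · G(0) = 31 × 7 = 217. e_ss = 1/(1 + 217) = 0.0046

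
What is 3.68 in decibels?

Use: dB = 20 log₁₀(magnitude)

dB = 20 log₁₀(3.68) = 11.3 dB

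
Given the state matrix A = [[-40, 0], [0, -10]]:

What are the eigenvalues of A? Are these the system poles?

For diagonal matrix, eigenvalues are diagonal entries: λ₁ = -40, λ₂ = -10. Eigenvalues of A = system poles.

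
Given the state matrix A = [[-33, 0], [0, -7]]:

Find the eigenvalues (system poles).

For diagonal matrix, eigenvalues are diagonal entries: λ₁ = -33, λ₂ = -7.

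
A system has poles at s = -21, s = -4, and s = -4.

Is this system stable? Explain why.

All poles are in the left half-plane. System is stable.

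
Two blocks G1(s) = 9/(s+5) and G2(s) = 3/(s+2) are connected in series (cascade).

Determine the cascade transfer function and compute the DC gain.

Series: multiply transfer functions. G_eq = 9/(s+5) × 3/(s+2) = 27/((s+5)(s+2)). DC gain = 27/(5×2) = 2.7.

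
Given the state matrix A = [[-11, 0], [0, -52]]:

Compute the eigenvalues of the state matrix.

For diagonal matrix, eigenvalues are diagonal entries: λ₁ = -11, λ₂ = -52.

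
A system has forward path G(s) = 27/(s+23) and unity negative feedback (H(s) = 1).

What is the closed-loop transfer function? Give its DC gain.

T(s) = G/(1+GH) = [27/(s+23)] / [1 + 27/(s+23)] = 27/(s+23+27) = 27/(s+50). DC gain = 27/50 = 0.54.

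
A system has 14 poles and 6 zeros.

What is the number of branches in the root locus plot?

Root locus has n branches where n = number of poles = 14.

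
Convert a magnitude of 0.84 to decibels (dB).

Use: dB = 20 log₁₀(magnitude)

dB = 20 log₁₀(0.84) = -1.5 dB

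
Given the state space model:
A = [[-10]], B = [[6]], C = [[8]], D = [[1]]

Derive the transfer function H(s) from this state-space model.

(sI - A)⁻¹ = 1/(s + 10). H(s) = 8×6/(s + 10) + 1 = (s + 58)/(s + 10).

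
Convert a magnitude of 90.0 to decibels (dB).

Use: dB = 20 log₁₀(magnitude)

dB = 20 log₁₀(90.0) = 39.1 dB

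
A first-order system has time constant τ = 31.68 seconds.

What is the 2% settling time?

For first-order system, 2% settling time ≈ 4τ = 4 × 31.68 = 126.72 s.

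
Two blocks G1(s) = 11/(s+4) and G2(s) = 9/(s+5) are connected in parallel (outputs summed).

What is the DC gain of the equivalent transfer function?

Parallel: G_eq = G1 + G2. DC gain = G1(0) + G2(0) = 11/4 + 9/5 = 2.75 + 1.8 = 4.55.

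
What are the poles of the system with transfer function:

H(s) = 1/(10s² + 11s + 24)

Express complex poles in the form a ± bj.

Discriminant = 11² - 4×10×24 = 121 - 960 = -839 < 0, so the poles are a complex conjugate pair s = (-11 ± j√839)/(2×10). Real part = -11/(2×10) = -11/20 = -0.55; imaginary part = ±√839/(2×10) ≈ 1.4483. Poles: s = -0.55 ± 1.4483j.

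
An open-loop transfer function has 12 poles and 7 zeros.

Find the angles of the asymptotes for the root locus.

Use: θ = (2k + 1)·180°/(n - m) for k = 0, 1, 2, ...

n - m = 12 - 7 = 5. Angles: θk = (2k + 1)·180°/5 = 36°, 108°, 180°, 252°, 324°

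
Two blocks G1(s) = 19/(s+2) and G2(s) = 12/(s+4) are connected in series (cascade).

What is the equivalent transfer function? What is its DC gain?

Series: multiply transfer functions. G_eq = 19/(s+2) × 12/(s+4) = 228/((s+2)(s+4)). DC gain = 228/(2×4) = 28.5.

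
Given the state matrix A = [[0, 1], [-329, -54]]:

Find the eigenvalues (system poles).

det(A - λI) = λ² - (-54)λ + 329 = (λ - (-7))(λ - (-47)). Eigenvalues: -7, -47.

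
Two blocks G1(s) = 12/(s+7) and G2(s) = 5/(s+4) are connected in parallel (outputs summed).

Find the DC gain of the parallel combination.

Parallel: G_eq = G1 + G2. DC gain = G1(0) + G2(0) = 12/7 + 5/4 = 1.7143 + 1.25 = 2.9643.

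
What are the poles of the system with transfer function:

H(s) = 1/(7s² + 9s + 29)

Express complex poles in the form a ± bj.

Discriminant = 9² - 4×7×29 = 81 - 812 = -731 < 0, so the poles are a complex conjugate pair s = (-9 ± j√731)/(2×7). Real part = -9/(2×7) = -9/14 ≈ -0.6429; imaginary part = ±√731/(2×7) ≈ 1.9312. Poles: s = -0.6429 ± 1.9312j.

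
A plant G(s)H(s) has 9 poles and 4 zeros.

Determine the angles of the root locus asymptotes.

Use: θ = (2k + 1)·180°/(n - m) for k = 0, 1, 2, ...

n - m = 9 - 4 = 5. Angles: θk = (2k + 1)·180°/5 = 36°, 108°, 180°, 252°, 324°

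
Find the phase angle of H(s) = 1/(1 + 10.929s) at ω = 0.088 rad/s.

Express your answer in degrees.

Phase = -arctan(ωτ) = -arctan(0.088 × 10.929) = -43.9°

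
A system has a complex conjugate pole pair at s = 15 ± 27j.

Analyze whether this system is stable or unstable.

Real part of poles is 15 (> 0, right half-plane). Unstable.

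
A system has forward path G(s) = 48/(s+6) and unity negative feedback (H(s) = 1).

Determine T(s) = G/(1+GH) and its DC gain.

T(s) = G/(1+GH) = [48/(s+6)] / [1 + 48/(s+6)] = 48/(s+6+48) = 48/(s+54). DC gain = 48/54 = 0.8889.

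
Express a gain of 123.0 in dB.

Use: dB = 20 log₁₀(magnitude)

dB = 20 log₁₀(123.0) = 41.8 dB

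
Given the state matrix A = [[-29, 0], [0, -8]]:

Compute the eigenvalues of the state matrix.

For diagonal matrix, eigenvalues are diagonal entries: λ₁ = -29, λ₂ = -8.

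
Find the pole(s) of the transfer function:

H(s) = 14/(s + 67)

Pole is where denominator = 0: s + 67 = 0, so s = -67.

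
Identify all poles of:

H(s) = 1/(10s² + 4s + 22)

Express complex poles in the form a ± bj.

Discriminant = 4² - 4×10×22 = 16 - 880 = -864 < 0, so the poles are a complex conjugate pair s = (-4 ± j√864)/(2×10). Real part = -4/(2×10) = -4/20 = -0.2; imaginary part = ±√864/(2×10) ≈ 1.4697. Poles: s = -0.2 ± 1.4697j.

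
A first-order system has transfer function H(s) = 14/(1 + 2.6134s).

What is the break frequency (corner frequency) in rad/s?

Corner frequency = 1/τ = 1/2.6134 = 0.383 rad/s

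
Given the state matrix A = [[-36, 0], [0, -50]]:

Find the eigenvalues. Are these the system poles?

For diagonal matrix, eigenvalues are diagonal entries: λ₁ = -36, λ₂ = -50. Eigenvalues of A = system poles.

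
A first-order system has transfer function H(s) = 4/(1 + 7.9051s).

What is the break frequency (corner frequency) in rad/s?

Corner frequency = 1/τ = 1/7.9051 = 0.127 rad/s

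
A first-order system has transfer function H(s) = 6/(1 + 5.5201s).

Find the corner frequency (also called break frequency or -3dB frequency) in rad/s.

Corner frequency = 1/τ = 1/5.5201 = 0.181 rad/s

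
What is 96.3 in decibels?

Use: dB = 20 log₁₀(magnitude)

dB = 20 log₁₀(96.3) = 39.7 dB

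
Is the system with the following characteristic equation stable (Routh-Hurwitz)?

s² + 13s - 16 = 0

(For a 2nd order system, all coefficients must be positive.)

Coefficients: 1, 13, -16. c=-16 not positive, so system is unstable.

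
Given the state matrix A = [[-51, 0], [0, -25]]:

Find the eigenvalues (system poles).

For diagonal matrix, eigenvalues are diagonal entries: λ₁ = -51, λ₂ = -25.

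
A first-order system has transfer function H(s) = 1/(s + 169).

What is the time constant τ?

For H(s) = 1/(s + 1/τ), the pole is at -1/τ = -169, so τ = 1/169 = 0.0059 s.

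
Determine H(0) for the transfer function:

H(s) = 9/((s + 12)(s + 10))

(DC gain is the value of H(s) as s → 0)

DC gain = H(0) = 9/(12 × 10) = 9/120 = 0.075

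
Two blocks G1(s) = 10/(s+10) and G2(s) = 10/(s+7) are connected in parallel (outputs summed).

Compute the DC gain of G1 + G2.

Parallel: G_eq = G1 + G2. DC gain = G1(0) + G2(0) = 10/10 + 10/7 = 1 + 1.4286 = 2.4286.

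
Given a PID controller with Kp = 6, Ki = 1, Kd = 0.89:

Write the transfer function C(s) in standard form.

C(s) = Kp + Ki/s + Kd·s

Substituting values: C(s) = 6 + 1/s + 0.89s = (0.89s² + 6s + 1)/s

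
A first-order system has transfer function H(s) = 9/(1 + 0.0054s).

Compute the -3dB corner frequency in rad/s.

Corner frequency = 1/τ = 1/0.0054 = 185.185 rad/s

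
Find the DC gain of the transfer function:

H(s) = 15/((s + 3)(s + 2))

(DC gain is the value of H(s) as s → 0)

DC gain = H(0) = 15/(3 × 2) = 15/6 = 2.5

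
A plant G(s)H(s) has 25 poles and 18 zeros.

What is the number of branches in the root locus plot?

Root locus has n branches where n = number of poles = 25.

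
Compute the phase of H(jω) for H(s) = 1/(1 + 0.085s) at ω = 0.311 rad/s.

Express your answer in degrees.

Phase = -arctan(ωτ) = -arctan(0.311 × 0.085) = -1.5°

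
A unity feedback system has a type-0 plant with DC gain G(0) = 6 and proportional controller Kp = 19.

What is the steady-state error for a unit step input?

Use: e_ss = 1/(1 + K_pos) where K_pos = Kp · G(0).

K_pos = Kp · G(0) = 19 × 6 = 114. e_ss = 1/(1 + 114) = 0.0087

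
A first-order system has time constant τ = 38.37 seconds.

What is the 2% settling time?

For first-order system, 2% settling time ≈ 4τ = 4 × 38.37 = 153.48 s.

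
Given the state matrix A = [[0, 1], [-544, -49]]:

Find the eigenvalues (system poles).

det(A - λI) = λ² - (-49)λ + 544 = (λ - (-32))(λ - (-17)). Eigenvalues: -32, -17.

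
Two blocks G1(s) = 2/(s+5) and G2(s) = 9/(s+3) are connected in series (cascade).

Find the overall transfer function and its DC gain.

Series: multiply transfer functions. G_eq = 2/(s+5) × 9/(s+3) = 18/((s+5)(s+3)). DC gain = 18/(5×3) = 1.2.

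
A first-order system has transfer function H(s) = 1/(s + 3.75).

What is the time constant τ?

For H(s) = 1/(s + 1/τ), the pole is at -1/τ = -3.75, so τ = 1/3.75 = 0.2667 s.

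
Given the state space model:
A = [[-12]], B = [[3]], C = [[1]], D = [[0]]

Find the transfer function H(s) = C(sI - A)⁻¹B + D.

(sI - A)⁻¹ = 1/(s + 12). H(s) = 1 × 3/(s + 12) + 0 = 3/(s + 12).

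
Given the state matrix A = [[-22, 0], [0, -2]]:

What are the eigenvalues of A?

For diagonal matrix, eigenvalues are diagonal entries: λ₁ = -22, λ₂ = -2.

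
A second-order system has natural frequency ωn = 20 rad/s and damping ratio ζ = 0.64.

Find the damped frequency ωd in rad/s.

ωd = ωn√(1 - ζ²) = 20√(1 - 0.64²) = 15.37 rad/s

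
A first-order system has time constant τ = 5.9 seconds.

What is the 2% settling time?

For first-order system, 2% settling time ≈ 4τ = 4 × 5.9 = 23.6 s.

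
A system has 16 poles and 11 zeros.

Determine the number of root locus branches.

Root locus has n branches where n = number of poles = 16.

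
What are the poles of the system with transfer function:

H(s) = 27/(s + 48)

Pole is where denominator = 0: s + 48 = 0, so s = -48.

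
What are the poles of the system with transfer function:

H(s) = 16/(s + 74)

Pole is where denominator = 0: s + 74 = 0, so s = -74.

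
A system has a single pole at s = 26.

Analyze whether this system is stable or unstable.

Pole at s = 26 is in the right half-plane. Unstable.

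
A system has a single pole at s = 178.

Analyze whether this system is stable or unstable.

Pole at s = 178 is in the right half-plane. Unstable.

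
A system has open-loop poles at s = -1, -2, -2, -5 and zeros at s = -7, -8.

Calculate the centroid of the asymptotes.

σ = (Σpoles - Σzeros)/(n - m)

σ = (Σpoles - Σzeros)/(n - m) = (-10 - (-15))/(4 - 2) = 5/2 = 2.5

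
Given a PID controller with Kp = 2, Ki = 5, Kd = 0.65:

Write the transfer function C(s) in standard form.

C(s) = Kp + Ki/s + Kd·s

Substituting values: C(s) = 2 + 5/s + 0.65s = (0.65s² + 2s + 5)/s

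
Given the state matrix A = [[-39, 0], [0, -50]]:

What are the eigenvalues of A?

For diagonal matrix, eigenvalues are diagonal entries: λ₁ = -39, λ₂ = -50.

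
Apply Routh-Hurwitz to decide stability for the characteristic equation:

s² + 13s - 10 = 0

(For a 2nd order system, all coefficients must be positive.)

Coefficients: 1, 13, -10. c=-10 not positive, so system is unstable.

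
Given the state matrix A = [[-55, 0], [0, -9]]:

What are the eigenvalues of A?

For diagonal matrix, eigenvalues are diagonal entries: λ₁ = -55, λ₂ = -9.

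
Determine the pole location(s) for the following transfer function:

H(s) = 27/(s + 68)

Pole is where denominator = 0: s + 68 = 0, so s = -68.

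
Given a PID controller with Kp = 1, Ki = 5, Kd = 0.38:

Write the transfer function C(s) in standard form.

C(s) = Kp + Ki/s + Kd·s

Substituting values: C(s) = 1 + 5/s + 0.38s = (0.38s² + s + 5)/s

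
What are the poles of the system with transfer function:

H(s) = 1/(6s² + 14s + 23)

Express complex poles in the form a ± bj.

Discriminant = 14² - 4×6×23 = 196 - 552 = -356 < 0, so the poles are a complex conjugate pair s = (-14 ± j√356)/(2×6). Real part = -14/(2×6) = -14/12 ≈ -1.1667; imaginary part = ±√356/(2×6) ≈ 1.5723. Poles: s = -1.1667 ± 1.5723j.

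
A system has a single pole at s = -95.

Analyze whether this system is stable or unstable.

Pole at s = -95 is in the left half-plane. Stable.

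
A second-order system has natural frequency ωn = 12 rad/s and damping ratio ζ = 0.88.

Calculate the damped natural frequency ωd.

ωd = ωn√(1 - ζ²) = 12√(1 - 0.88²) = 5.7 rad/s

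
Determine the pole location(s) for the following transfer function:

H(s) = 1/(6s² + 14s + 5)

Discriminant = 14² - 4×6×5 = 196 - 120 = 76 > 0, so two distinct real poles. Using quadratic formula: s = (-14 ± √76)/(2×6) = (-14 ± √76)/12, with √76 ≈ 8.7178. s₁ ≈ -0.4402, s₂ ≈ -1.8931. Poles: s₁ = -0.4402, s₂ = -1.8931.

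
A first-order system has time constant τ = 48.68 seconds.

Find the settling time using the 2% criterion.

For first-order system, 2% settling time ≈ 4τ = 4 × 48.68 = 194.72 s.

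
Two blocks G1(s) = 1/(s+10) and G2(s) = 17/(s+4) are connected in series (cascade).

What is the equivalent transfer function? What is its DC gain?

Series: multiply transfer functions. G_eq = 1/(s+10) × 17/(s+4) = 17/((s+10)(s+4)). DC gain = 17/(10×4) = 0.425.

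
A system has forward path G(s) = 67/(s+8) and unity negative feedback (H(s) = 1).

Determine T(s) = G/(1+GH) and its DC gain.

T(s) = G/(1+GH) = [67/(s+8)] / [1 + 67/(s+8)] = 67/(s+8+67) = 67/(s+75). DC gain = 67/75 = 0.8933.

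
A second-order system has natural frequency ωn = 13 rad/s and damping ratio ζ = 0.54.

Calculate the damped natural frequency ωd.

ωd = ωn√(1 - ζ²) = 13√(1 - 0.54²) = 10.94 rad/s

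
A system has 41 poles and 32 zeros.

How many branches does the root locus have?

Root locus has n branches where n = number of poles = 41.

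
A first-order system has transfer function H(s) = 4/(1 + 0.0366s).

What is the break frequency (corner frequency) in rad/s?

Corner frequency = 1/τ = 1/0.0366 = 27.322 rad/s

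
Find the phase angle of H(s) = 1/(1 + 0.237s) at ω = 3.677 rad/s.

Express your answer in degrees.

Phase = -arctan(ωτ) = -arctan(3.677 × 0.237) = -41.1°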